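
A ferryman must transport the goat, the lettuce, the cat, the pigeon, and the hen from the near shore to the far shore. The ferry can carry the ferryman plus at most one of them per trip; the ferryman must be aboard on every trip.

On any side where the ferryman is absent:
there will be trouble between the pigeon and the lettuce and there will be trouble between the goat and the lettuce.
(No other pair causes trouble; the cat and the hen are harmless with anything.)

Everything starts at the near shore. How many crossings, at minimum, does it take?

Counting alone: the ferryman can take at most 1 across per trip to the far shore, so moving all 5 needs at least 5 loaded trips out, with a return between consecutive ones — at least 9 crossings.
The safety rule pushes this higher. Following every safe sequence of crossings, the most of the 5 that can be at the far shore as the ferry arrives there on crossing 9 is 4 — never all 5.
So no plan with fewer than 11 crossings exists, and this one achieves 11:
1. Ferryman goes to the far shore with the lettuce.  [the near shore: the cat, the goat, the hen, the pigeon | the far shore: the lettuce]
2. Ferryman goes back to the near shore alone.  [the near shore: the cat, the goat, the hen, the pigeon | the far shore: the lettuce]
3. Ferryman goes to the far shore with the goat.  [the near shore: the cat, the hen, the pigeon | the far shore: the goat, the lettuce]
4. Ferryman goes back to the near shore with the lettuce.  [the near shore: the cat, the hen, the lettuce, the pigeon | the far shore: the goat]
5. Ferryman goes to the far shore with the pigeon.  [the near shore: the cat, the hen, the lettuce | the far shore: the goat, the pigeon]
6. Ferryman goes back to the near shore alone.  [the near shore: the cat, the hen, the lettuce | the far shore: the goat, the pigeon]
7. Ferryman goes to the far shore with the cat.  [the near shore: the hen, the lettuce | the far shore: the cat, the goat, the pigeon]
8. Ferryman goes back to the near shore alone.  [the near shore: the hen, the lettuce | the far shore: the cat, the goat, the pigeon]
9. Ferryman goes to the far shore with the hen.  [the near shore: the lettuce | the far shore: the cat, the goat, the hen, the pigeon]
10. Ferryman goes back to the near shore alone.  [the near shore: the lettuce | the far shore: the cat, the goat, the hen, the pigeon]
11. Ferryman goes to the far shore with the lettuce.  [the near shore: — | the far shore: the cat, the goat, the hen, the lettuce, the pigeon]

11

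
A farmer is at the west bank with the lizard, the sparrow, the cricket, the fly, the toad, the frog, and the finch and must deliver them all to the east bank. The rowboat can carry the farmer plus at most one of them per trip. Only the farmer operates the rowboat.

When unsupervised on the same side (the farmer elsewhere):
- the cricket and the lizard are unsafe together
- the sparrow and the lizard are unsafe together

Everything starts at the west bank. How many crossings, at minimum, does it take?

15

Counting alone: the farmer can take at most 1 across per trip to the east bank, so moving all 7 needs at least 7 loaded trips out, with a return between consecutive ones — at least 13 crossings.
The safety rule pushes this higher. Following every safe sequence of crossings, the most of the 7 that can be at the east bank as the rowboat arrives there on crossing 13 is 6 — never all 7.
So no plan with fewer than 15 crossings exists, and this one achieves 15:
1. Farmer goes to the east bank with the lizard.
2. Farmer goes back to the west bank alone.
3. Farmer goes to the east bank with the sparrow.
4. Farmer goes back to the west bank with the lizard.
5. Farmer goes to the east bank with the cricket.
6. Farmer goes back to the west bank alone.
7. Farmer goes to the east bank with the fly.
8. Farmer goes back to the west bank alone.
9. Farmer goes to the east bank with the toad.
10. Farmer goes back to the west bank alone.
11. Farmer goes to the east bank with the frog.
12. Farmer goes back to the west bank alone.
13. Farmer goes to the east bank with the finch.
14. Farmer goes back to the west bank alone.
15. Farmer goes to the east bank with the lizard.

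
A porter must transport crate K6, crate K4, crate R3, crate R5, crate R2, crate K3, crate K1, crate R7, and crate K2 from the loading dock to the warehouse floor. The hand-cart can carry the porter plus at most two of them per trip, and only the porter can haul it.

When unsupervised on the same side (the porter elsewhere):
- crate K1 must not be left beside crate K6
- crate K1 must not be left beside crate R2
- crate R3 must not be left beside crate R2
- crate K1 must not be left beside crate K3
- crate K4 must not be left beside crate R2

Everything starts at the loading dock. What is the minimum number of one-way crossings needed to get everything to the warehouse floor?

Counting alone: the porter can take at most 2 across per trip to the warehouse floor, so moving all 9 needs at least 5 loaded trips out, with a return between consecutive ones — at least 9 crossings.
The safety rule pushes this higher. Following every safe sequence of crossings, the most of the 9 that can be at the warehouse floor as the hand-cart arrives there on crossing 9 is 8 — never all 9.
So no plan with fewer than 11 crossings exists, and this one achieves 11:
1. Porter goes to the warehouse floor with crate K1 and crate R2.  [the loading dock: crate K2, crate K3, crate K4, crate K6, crate R3, crate R5, crate R7 | the warehouse floor: crate K1, crate R2]
2. Porter goes back to the loading dock with crate R2.  [the loading dock: crate K2, crate K3, crate K4, crate K6, crate R2, crate R3, crate R5, crate R7 | the warehouse floor: crate K1]
3. Porter goes to the warehouse floor with crate K6 and crate R2.  [the loading dock: crate K2, crate K3, crate K4, crate R3, crate R5, crate R7 | the warehouse floor: crate K1, crate K6, crate R2]
4. Porter goes back to the loading dock with crate K1.  [the loading dock: crate K1, crate K2, crate K3, crate K4, crate R3, crate R5, crate R7 | the warehouse floor: crate K6, crate R2]
5. Porter goes to the warehouse floor with crate K3 and crate R5.  [the loading dock: crate K1, crate K2, crate K4, crate R3, crate R7 | the warehouse floor: crate K3, crate K6, crate R2, crate R5]
6. Porter goes back to the loading dock alone.  [the loading dock: crate K1, crate K2, crate K4, crate R3, crate R7 | the warehouse floor: crate K3, crate K6, crate R2, crate R5]
7. Porter goes to the warehouse floor with crate K2 and crate R7.  [the loading dock: crate K1, crate K4, crate R3 | the warehouse floor: crate K2, crate K3, crate K6, crate R2, crate R5, crate R7]
8. Porter goes back to the loading dock alone.  [the loading dock: crate K1, crate K4, crate R3 | the warehouse floor: crate K2, crate K3, crate K6, crate R2, crate R5, crate R7]
9. Porter goes to the warehouse floor with crate K4 and crate R3.  [the loading dock: crate K1 | the warehouse floor: crate K2, crate K3, crate K4, crate K6, crate R2, crate R3, crate R5, crate R7]
10. Porter goes back to the loading dock with crate R2.  [the loading dock: crate K1, crate R2 | the warehouse floor: crate K2, crate K3, crate K4, crate K6, crate R3, crate R5, crate R7]
11. Porter goes to the warehouse floor with crate K1 and crate R2.  [the loading dock: — | the warehouse floor: crate K1, crate K2, crate K3, crate K4, crate K6, crate R2, crate R3, crate R5, crate R7]

11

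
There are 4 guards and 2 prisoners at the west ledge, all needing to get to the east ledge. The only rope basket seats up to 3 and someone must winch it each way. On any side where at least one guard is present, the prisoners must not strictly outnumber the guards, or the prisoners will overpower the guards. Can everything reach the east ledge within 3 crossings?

No

Counting alone: each trip to the east ledge takes at most 3 across and each return brings at least 1 back, so after t trips out (and t−1 returns) at most 3t − (t−1) of the 6 are across; that first reaches 6 at t = 3, so at least 5 crossings are needed.
Since 3 < 5, 3 crossings cannot be enough. (The shortest complete plan in fact takes 5:)
1. 2 prisoners → the east ledge.  (the west ledge: 4G 0P; the east ledge: 0G 2P)
2. 1 prisoner ← the west ledge.  (the west ledge: 4G 1P; the east ledge: 0G 1P)
3. 2 guards and 1 prisoner → the east ledge.  (the west ledge: 2G 0P; the east ledge: 2G 2P)
4. 1 prisoner ← the west ledge.  (the west ledge: 2G 1P; the east ledge: 2G 1P)
5. 2 guards and 1 prisoner → the east ledge.  (the west ledge: 0G 0P; the east ledge: 4G 2P)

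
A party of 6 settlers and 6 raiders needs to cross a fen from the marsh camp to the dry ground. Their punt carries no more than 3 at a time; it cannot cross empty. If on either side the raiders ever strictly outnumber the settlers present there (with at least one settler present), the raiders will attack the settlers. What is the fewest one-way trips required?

impossible

Following every safe sequence of crossings from the start, the most of the 12 that can be at the dry ground as the punt arrives there on crossings 1, 3, 5 is 3, 5, 6 respectively; the best ever achieved is 6 of 12.
From crossing 7 on, no configuration arises that was not already reachable earlier: only 17 distinct safe configurations (who is on which side, and where the punt is) can ever be reached, none of them has everyone across, and every continuation just revisits them. They are: 0 settlers + 0 raiders across (punt back at the start); 0 settlers + 1 raider across (punt there); 0 settlers + 1 raider across (punt back at the start); 0 settlers + 2 raiders across (punt there); 0 settlers + 2 raiders across (punt back at the start); 0 settlers + 3 raiders across (punt there); 0 settlers + 3 raiders across (punt back at the start); 0 settlers + 4 raiders across (punt there); 0 settlers + 4 raiders across (punt back at the start); 0 settlers + 5 raiders across (punt there); 0 settlers + 5 raiders across (punt back at the start); 0 settlers + 6 raiders across (punt there); 1 settler + 1 raider across (punt there); 1 settler + 1 raider across (punt back at the start); 2 settlers + 2 raiders across (punt there); 2 settlers + 2 raiders across (punt back at the start); 3 settlers + 3 raiders across (punt there). So no valid plan exists.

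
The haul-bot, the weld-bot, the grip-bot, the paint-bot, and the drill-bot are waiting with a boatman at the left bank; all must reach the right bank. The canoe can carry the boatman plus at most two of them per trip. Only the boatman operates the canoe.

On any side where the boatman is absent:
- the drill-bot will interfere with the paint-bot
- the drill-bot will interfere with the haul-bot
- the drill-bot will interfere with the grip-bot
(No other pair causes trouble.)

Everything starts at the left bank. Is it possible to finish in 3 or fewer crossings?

Counting alone: the boatman can take at most 2 across per trip to the right bank, so moving all 5 needs at least 3 loaded trips out, with a return between consecutive ones — at least 5 crossings.
Since 3 < 5, 3 crossings cannot be enough. (The shortest complete plan in fact takes 5:)
1. Boatman goes to the right bank with the drill-bot and the haul-bot.  [the left bank: the grip-bot, the paint-bot, the weld-bot | the right bank: the drill-bot, the haul-bot]
2. Boatman goes back to the left bank with the drill-bot.  [the left bank: the drill-bot, the grip-bot, the paint-bot, the weld-bot | the right bank: the haul-bot]
3. Boatman goes to the right bank with the grip-bot and the paint-bot.  [the left bank: the drill-bot, the weld-bot | the right bank: the grip-bot, the haul-bot, the paint-bot]
4. Boatman goes back to the left bank alone.  [the left bank: the drill-bot, the weld-bot | the right bank: the grip-bot, the haul-bot, the paint-bot]
5. Boatman goes to the right bank with the drill-bot and the weld-bot.  [the left bank: — | the right bank: the drill-bot, the grip-bot, the haul-bot, the paint-bot, the weld-bot]

No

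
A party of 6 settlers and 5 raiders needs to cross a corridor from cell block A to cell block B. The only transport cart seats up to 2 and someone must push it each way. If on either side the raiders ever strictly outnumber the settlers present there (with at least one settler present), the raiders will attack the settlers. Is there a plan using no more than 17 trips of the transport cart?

Counting alone: each trip to cell block B takes at most 2 across and each return brings at least 1 back, so after t trips out (and t−1 returns) at most 2t − (t−1) of the 11 are across; that first reaches 11 at t = 10, so at least 19 crossings are needed.
Since 17 < 19, 17 crossings cannot be enough. (The shortest complete plan in fact takes 19:)
1. 2 raiders → cell block B.  (cell block A: 6S 3R; cell block B: 0S 2R)
2. 1 raider ← cell block A.  (cell block A: 6S 4R; cell block B: 0S 1R)
3. 2 raiders → cell block B.  (cell block A: 6S 2R; cell block B: 0S 3R)
4. 1 raider ← cell block A.  (cell block A: 6S 3R; cell block B: 0S 2R)
5. 2 settlers → cell block B.  (cell block A: 4S 3R; cell block B: 2S 2R)
6. 1 raider ← cell block A.  (cell block A: 4S 4R; cell block B: 2S 1R)
7. 1 settler and 1 raider → cell block B.  (cell block A: 3S 3R; cell block B: 3S 2R)
8. 1 settler ← cell block A.  (cell block A: 4S 3R; cell block B: 2S 2R)
9. 1 settler and 1 raider → cell block B.  (cell block A: 3S 2R; cell block B: 3S 3R)
10. 1 raider ← cell block A.  (cell block A: 3S 3R; cell block B: 3S 2R)
11. 1 settler and 1 raider → cell block B.  (cell block A: 2S 2R; cell block B: 4S 3R)
12. 1 settler ← cell block A.  (cell block A: 3S 2R; cell block B: 3S 3R)
13. 1 settler and 1 raider → cell block B.  (cell block A: 2S 1R; cell block B: 4S 4R)
14. 1 raider ← cell block A.  (cell block A: 2S 2R; cell block B: 4S 3R)
15. 1 settler and 1 raider → cell block B.  (cell block A: 1S 1R; cell block B: 5S 4R)
16. 1 settler ← cell block A.  (cell block A: 2S 1R; cell block B: 4S 4R)
17. 1 settler and 1 raider → cell block B.  (cell block A: 1S 0R; cell block B: 5S 5R)
18. 1 raider ← cell block A.  (cell block A: 1S 1R; cell block B: 5S 4R)
19. 1 settler and 1 raider → cell block B.  (cell block A: 0S 0R; cell block B: 6S 5R)

No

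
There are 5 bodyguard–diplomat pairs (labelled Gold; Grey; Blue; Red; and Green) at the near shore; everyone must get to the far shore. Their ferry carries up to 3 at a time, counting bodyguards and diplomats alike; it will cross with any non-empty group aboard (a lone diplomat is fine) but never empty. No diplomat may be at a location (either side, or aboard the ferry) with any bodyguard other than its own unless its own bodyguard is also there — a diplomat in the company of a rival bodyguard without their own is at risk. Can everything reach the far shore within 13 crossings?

Yes

Yes — this plan uses 11 crossings (≤ 13):
1. bodyguard Gold and diplomat Gold cross → the far shore.
2. bodyguard Gold crosses ← the near shore.
3. diplomat Blue, diplomat Grey, and diplomat Red cross → the far shore.
4. diplomat Gold crosses ← the near shore.
5. bodyguard Blue, bodyguard Grey, and bodyguard Red cross → the far shore.
6. bodyguard Grey and diplomat Grey cross ← the near shore.
7. bodyguard Gold, bodyguard Green, and bodyguard Grey cross → the far shore.
8. diplomat Blue crosses ← the near shore.
9. diplomat Gold and diplomat Grey cross → the far shore.
10. diplomat Gold crosses ← the near shore.
11. diplomat Blue, diplomat Gold, and diplomat Green cross → the far shore.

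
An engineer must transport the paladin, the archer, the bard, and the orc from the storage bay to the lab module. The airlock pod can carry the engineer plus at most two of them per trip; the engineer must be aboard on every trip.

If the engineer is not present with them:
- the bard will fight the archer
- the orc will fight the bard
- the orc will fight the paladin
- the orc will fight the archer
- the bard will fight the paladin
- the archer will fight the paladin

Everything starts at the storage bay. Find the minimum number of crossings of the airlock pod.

impossible

Whatever the first load, the items left behind include a forbidden pair without the engineer. No opening move is safe, so no plan exists.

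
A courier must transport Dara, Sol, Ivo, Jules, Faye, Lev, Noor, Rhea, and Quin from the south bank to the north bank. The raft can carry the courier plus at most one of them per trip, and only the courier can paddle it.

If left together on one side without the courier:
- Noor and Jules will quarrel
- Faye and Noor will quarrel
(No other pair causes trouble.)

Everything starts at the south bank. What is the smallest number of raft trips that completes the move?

Counting alone: the courier can take at most 1 across per trip to the north bank, so moving all 9 needs at least 9 loaded trips out, with a return between consecutive ones — at least 17 crossings.
The safety rule pushes this higher. Following every safe sequence of crossings, the most of the 9 that can be at the north bank as the raft arrives there on crossing 17 is 8 — never all 9.
So no plan with fewer than 19 crossings exists, and this one achieves 19:
1. Courier goes to the north bank with Noor.  [the south bank: Dara, Faye, Ivo, Jules, Lev, Quin, Rhea, Sol | the north bank: Noor]
2. Courier goes back to the south bank alone.  [the south bank: Dara, Faye, Ivo, Jules, Lev, Quin, Rhea, Sol | the north bank: Noor]
3. Courier goes to the north bank with Dara.  [the south bank: Faye, Ivo, Jules, Lev, Quin, Rhea, Sol | the north bank: Dara, Noor]
4. Courier goes back to the south bank alone.  [the south bank: Faye, Ivo, Jules, Lev, Quin, Rhea, Sol | the north bank: Dara, Noor]
5. Courier goes to the north bank with Sol.  [the south bank: Faye, Ivo, Jules, Lev, Quin, Rhea | the north bank: Dara, Noor, Sol]
6. Courier goes back to the south bank alone.  [the south bank: Faye, Ivo, Jules, Lev, Quin, Rhea | the north bank: Dara, Noor, Sol]
7. Courier goes to the north bank with Ivo.  [the south bank: Faye, Jules, Lev, Quin, Rhea | the north bank: Dara, Ivo, Noor, Sol]
8. Courier goes back to the south bank alone.  [the south bank: Faye, Jules, Lev, Quin, Rhea | the north bank: Dara, Ivo, Noor, Sol]
9. Courier goes to the north bank with Jules.  [the south bank: Faye, Lev, Quin, Rhea | the north bank: Dara, Ivo, Jules, Noor, Sol]
10. Courier goes back to the south bank with Noor.  [the south bank: Faye, Lev, Noor, Quin, Rhea | the north bank: Dara, Ivo, Jules, Sol]
11. Courier goes to the north bank with Faye.  [the south bank: Lev, Noor, Quin, Rhea | the north bank: Dara, Faye, Ivo, Jules, Sol]
12. Courier goes back to the south bank alone.  [the south bank: Lev, Noor, Quin, Rhea | the north bank: Dara, Faye, Ivo, Jules, Sol]
13. Courier goes to the north bank with Lev.  [the south bank: Noor, Quin, Rhea | the north bank: Dara, Faye, Ivo, Jules, Lev, Sol]
14. Courier goes back to the south bank alone.  [the south bank: Noor, Quin, Rhea | the north bank: Dara, Faye, Ivo, Jules, Lev, Sol]
15. Courier goes to the north bank with Rhea.  [the south bank: Noor, Quin | the north bank: Dara, Faye, Ivo, Jules, Lev, Rhea, Sol]
16. Courier goes back to the south bank alone.  [the south bank: Noor, Quin | the north bank: Dara, Faye, Ivo, Jules, Lev, Rhea, Sol]
17. Courier goes to the north bank with Quin.  [the south bank: Noor | the north bank: Dara, Faye, Ivo, Jules, Lev, Quin, Rhea, Sol]
18. Courier goes back to the south bank alone.  [the south bank: Noor | the north bank: Dara, Faye, Ivo, Jules, Lev, Quin, Rhea, Sol]
19. Courier goes to the north bank with Noor.  [the south bank: — | the north bank: Dara, Faye, Ivo, Jules, Lev, Noor, Quin, Rhea, Sol]

19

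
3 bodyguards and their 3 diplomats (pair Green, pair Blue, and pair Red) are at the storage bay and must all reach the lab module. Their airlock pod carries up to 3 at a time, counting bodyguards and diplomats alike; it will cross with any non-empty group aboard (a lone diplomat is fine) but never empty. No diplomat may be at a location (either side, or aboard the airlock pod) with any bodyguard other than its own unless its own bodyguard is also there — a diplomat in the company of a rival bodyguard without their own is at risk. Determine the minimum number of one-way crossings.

Counting alone: each trip to the lab module takes at most 3 across and each return brings at least 1 back, so after t trips out (and t−1 returns) at most 3t − (t−1) of the 6 are across; that first reaches 6 at t = 3, so at least 5 crossings are needed.
The plan below uses exactly 5 crossings, so it is optimal:
1. bodyguard Green and diplomat Green cross → the lab module.
2. bodyguard Green crosses ← the storage bay.
3. bodyguard Blue, bodyguard Green, and bodyguard Red cross → the lab module.
4. diplomat Green crosses ← the storage bay.
5. diplomat Blue, diplomat Green, and diplomat Red cross → the lab module.

5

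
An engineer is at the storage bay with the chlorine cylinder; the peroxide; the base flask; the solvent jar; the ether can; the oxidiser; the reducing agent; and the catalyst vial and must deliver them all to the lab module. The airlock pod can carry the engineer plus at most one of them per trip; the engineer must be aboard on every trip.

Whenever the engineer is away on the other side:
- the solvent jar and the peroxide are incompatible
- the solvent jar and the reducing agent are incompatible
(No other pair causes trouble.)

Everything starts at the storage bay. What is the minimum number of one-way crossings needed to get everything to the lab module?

Counting alone: the engineer can take at most 1 across per trip to the lab module, so moving all 8 needs at least 8 loaded trips out, with a return between consecutive ones — at least 15 crossings.
The safety rule pushes this higher. Following every safe sequence of crossings, the most of the 8 that can be at the lab module as the airlock pod arrives there on crossing 15 is 7 — never all 8.
So no plan with fewer than 17 crossings exists, and this one achieves 17:
1. Engineer goes to the lab module with the solvent jar.  [the storage bay: the base flask, the catalyst vial, the chlorine cylinder, the ether can, the oxidiser, the peroxide, the reducing agent | the lab module: the solvent jar]
2. Engineer goes back to the storage bay alone.  [the storage bay: the base flask, the catalyst vial, the chlorine cylinder, the ether can, the oxidiser, the peroxide, the reducing agent | the lab module: the solvent jar]
3. Engineer goes to the lab module with the chlorine cylinder.  [the storage bay: the base flask, the catalyst vial, the ether can, the oxidiser, the peroxide, the reducing agent | the lab module: the chlorine cylinder, the solvent jar]
4. Engineer goes back to the storage bay alone.  [the storage bay: the base flask, the catalyst vial, the ether can, the oxidiser, the peroxide, the reducing agent | the lab module: the chlorine cylinder, the solvent jar]
5. Engineer goes to the lab module with the peroxide.  [the storage bay: the base flask, the catalyst vial, the ether can, the oxidiser, the reducing agent | the lab module: the chlorine cylinder, the peroxide, the solvent jar]
6. Engineer goes back to the storage bay with the solvent jar.  [the storage bay: the base flask, the catalyst vial, the ether can, the oxidiser, the reducing agent, the solvent jar | the lab module: the chlorine cylinder, the peroxide]
7. Engineer goes to the lab module with the reducing agent.  [the storage bay: the base flask, the catalyst vial, the ether can, the oxidiser, the solvent jar | the lab module: the chlorine cylinder, the peroxide, the reducing agent]
8. Engineer goes back to the storage bay alone.  [the storage bay: the base flask, the catalyst vial, the ether can, the oxidiser, the solvent jar | the lab module: the chlorine cylinder, the peroxide, the reducing agent]
9. Engineer goes to the lab module with the base flask.  [the storage bay: the catalyst vial, the ether can, the oxidiser, the solvent jar | the lab module: the base flask, the chlorine cylinder, the peroxide, the reducing agent]
10. Engineer goes back to the storage bay alone.  [the storage bay: the catalyst vial, the ether can, the oxidiser, the solvent jar | the lab module: the base flask, the chlorine cylinder, the peroxide, the reducing agent]
11. Engineer goes to the lab module with the ether can.  [the storage bay: the catalyst vial, the oxidiser, the solvent jar | the lab module: the base flask, the chlorine cylinder, the ether can, the peroxide, the reducing agent]
12. Engineer goes back to the storage bay alone.  [the storage bay: the catalyst vial, the oxidiser, the solvent jar | the lab module: the base flask, the chlorine cylinder, the ether can, the peroxide, the reducing agent]
13. Engineer goes to the lab module with the oxidiser.  [the storage bay: the catalyst vial, the solvent jar | the lab module: the base flask, the chlorine cylinder, the ether can, the oxidiser, the peroxide, the reducing agent]
14. Engineer goes back to the storage bay alone.  [the storage bay: the catalyst vial, the solvent jar | the lab module: the base flask, the chlorine cylinder, the ether can, the oxidiser, the peroxide, the reducing agent]
15. Engineer goes to the lab module with the catalyst vial.  [the storage bay: the solvent jar | the lab module: the base flask, the catalyst vial, the chlorine cylinder, the ether can, the oxidiser, the peroxide, the reducing agent]
16. Engineer goes back to the storage bay alone.  [the storage bay: the solvent jar | the lab module: the base flask, the catalyst vial, the chlorine cylinder, the ether can, the oxidiser, the peroxide, the reducing agent]
17. Engineer goes to the lab module with the solvent jar.  [the storage bay: — | the lab module: the base flask, the catalyst vial, the chlorine cylinder, the ether can, the oxidiser, the peroxide, the reducing agent, the solvent jar]

17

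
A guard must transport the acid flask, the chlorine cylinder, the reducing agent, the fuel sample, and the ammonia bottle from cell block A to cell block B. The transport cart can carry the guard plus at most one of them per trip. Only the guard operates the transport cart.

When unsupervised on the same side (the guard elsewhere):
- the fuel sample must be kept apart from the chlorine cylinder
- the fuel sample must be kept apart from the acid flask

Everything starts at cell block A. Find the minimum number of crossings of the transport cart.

Counting alone: the guard can take at most 1 across per trip to cell block B, so moving all 5 needs at least 5 loaded trips out, with a return between consecutive ones — at least 9 crossings.
The safety rule pushes this higher. Following every safe sequence of crossings, the most of the 5 that can be at cell block B as the transport cart arrives there on crossing 9 is 4 — never all 5.
So no plan with fewer than 11 crossings exists, and this one achieves 11:
1. Guard goes to cell block B with the fuel sample.
2. Guard goes back to cell block A alone.
3. Guard goes to cell block B with the acid flask.
4. Guard goes back to cell block A with the fuel sample.
5. Guard goes to cell block B with the chlorine cylinder.
6. Guard goes back to cell block A alone.
7. Guard goes to cell block B with the reducing agent.
8. Guard goes back to cell block A alone.
9. Guard goes to cell block B with the ammonia bottle.
10. Guard goes back to cell block A alone.
11. Guard goes to cell block B with the fuel sample.

11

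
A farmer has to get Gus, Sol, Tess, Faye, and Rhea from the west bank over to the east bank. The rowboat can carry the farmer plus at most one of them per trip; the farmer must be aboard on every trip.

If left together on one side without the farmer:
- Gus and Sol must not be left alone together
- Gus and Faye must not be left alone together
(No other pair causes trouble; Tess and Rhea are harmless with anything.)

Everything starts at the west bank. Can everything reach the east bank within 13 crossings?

Yes — this plan uses 11 crossings (≤ 13):
1. Farmer goes to the east bank with Gus.
2. Farmer goes back to the west bank alone.
3. Farmer goes to the east bank with Sol.
4. Farmer goes back to the west bank with Gus.
5. Farmer goes to the east bank with Faye.
6. Farmer goes back to the west bank alone.
7. Farmer goes to the east bank with Tess.
8. Farmer goes back to the west bank alone.
9. Farmer goes to the east bank with Rhea.
10. Farmer goes back to the west bank alone.
11. Farmer goes to the east bank with Gus.

Yes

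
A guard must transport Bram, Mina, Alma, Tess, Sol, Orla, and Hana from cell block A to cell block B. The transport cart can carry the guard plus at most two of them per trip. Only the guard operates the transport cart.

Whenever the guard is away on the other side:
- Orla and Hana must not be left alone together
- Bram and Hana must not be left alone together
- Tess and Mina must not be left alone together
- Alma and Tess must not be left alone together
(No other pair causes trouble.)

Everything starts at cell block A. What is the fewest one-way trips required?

9

Counting alone: the guard can take at most 2 across per trip to cell block B, so moving all 7 needs at least 4 loaded trips out, with a return between consecutive ones — at least 7 crossings.
The safety rule pushes this higher. Following every safe sequence of crossings, the most of the 7 that can be at cell block B as the transport cart arrives there on crossing 7 is 6 — never all 7.
So no plan with fewer than 9 crossings exists, and this one achieves 9:
1. Guard goes to cell block B with Hana and Tess.
2. Guard goes back to cell block A alone.
3. Guard goes to cell block B with Bram.
4. Guard goes back to cell block A with Hana.
5. Guard goes to cell block B with Mina and Orla.
6. Guard goes back to cell block A with Tess.
7. Guard goes to cell block B with Alma and Sol.
8. Guard goes back to cell block A alone.
9. Guard goes to cell block B with Hana and Tess.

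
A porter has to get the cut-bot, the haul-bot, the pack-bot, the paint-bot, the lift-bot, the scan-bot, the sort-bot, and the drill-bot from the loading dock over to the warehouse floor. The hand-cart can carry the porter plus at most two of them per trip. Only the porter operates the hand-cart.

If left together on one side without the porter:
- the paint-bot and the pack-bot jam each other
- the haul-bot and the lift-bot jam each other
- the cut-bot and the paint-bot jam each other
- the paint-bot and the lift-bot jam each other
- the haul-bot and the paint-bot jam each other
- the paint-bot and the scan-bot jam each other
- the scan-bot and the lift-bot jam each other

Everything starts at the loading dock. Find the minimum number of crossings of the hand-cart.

Counting alone: the porter can take at most 2 across per trip to the warehouse floor, so moving all 8 needs at least 4 loaded trips out, with a return between consecutive ones — at least 7 crossings.
The safety rule pushes this higher. Following every safe sequence of crossings, the most of the 8 that can be at the warehouse floor as the hand-cart arrives there on crossings 7, 9, 11 is 5, 6, 7 respectively — never all 8.
So no plan with fewer than 13 crossings exists, and this one achieves 13:
1. Porter goes to the warehouse floor with the lift-bot and the paint-bot.  [the loading dock: the cut-bot, the drill-bot, the haul-bot, the pack-bot, the scan-bot, the sort-bot | the warehouse floor: the lift-bot, the paint-bot]
2. Porter goes back to the loading dock with the paint-bot.  [the loading dock: the cut-bot, the drill-bot, the haul-bot, the pack-bot, the paint-bot, the scan-bot, the sort-bot | the warehouse floor: the lift-bot]
3. Porter goes to the warehouse floor with the cut-bot and the paint-bot.  [the loading dock: the drill-bot, the haul-bot, the pack-bot, the scan-bot, the sort-bot | the warehouse floor: the cut-bot, the lift-bot, the paint-bot]
4. Porter goes back to the loading dock with the paint-bot.  [the loading dock: the drill-bot, the haul-bot, the pack-bot, the paint-bot, the scan-bot, the sort-bot | the warehouse floor: the cut-bot, the lift-bot]
5. Porter goes to the warehouse floor with the pack-bot and the paint-bot.  [the loading dock: the drill-bot, the haul-bot, the scan-bot, the sort-bot | the warehouse floor: the cut-bot, the lift-bot, the pack-bot, the paint-bot]
6. Porter goes back to the loading dock with the paint-bot.  [the loading dock: the drill-bot, the haul-bot, the paint-bot, the scan-bot, the sort-bot | the warehouse floor: the cut-bot, the lift-bot, the pack-bot]
7. Porter goes to the warehouse floor with the haul-bot and the scan-bot.  [the loading dock: the drill-bot, the paint-bot, the sort-bot | the warehouse floor: the cut-bot, the haul-bot, the lift-bot, the pack-bot, the scan-bot]
8. Porter goes back to the loading dock with the lift-bot.  [the loading dock: the drill-bot, the lift-bot, the paint-bot, the sort-bot | the warehouse floor: the cut-bot, the haul-bot, the pack-bot, the scan-bot]
9. Porter goes to the warehouse floor with the paint-bot and the sort-bot.  [the loading dock: the drill-bot, the lift-bot | the warehouse floor: the cut-bot, the haul-bot, the pack-bot, the paint-bot, the scan-bot, the sort-bot]
10. Porter goes back to the loading dock with the paint-bot.  [the loading dock: the drill-bot, the lift-bot, the paint-bot | the warehouse floor: the cut-bot, the haul-bot, the pack-bot, the scan-bot, the sort-bot]
11. Porter goes to the warehouse floor with the drill-bot and the paint-bot.  [the loading dock: the lift-bot | the warehouse floor: the cut-bot, the drill-bot, the haul-bot, the pack-bot, the paint-bot, the scan-bot, the sort-bot]
12. Porter goes back to the loading dock with the paint-bot.  [the loading dock: the lift-bot, the paint-bot | the warehouse floor: the cut-bot, the drill-bot, the haul-bot, the pack-bot, the scan-bot, the sort-bot]
13. Porter goes to the warehouse floor with the lift-bot and the paint-bot.  [the loading dock: — | the warehouse floor: the cut-bot, the drill-bot, the haul-bot, the lift-bot, the pack-bot, the paint-bot, the scan-bot, the sort-bot]

13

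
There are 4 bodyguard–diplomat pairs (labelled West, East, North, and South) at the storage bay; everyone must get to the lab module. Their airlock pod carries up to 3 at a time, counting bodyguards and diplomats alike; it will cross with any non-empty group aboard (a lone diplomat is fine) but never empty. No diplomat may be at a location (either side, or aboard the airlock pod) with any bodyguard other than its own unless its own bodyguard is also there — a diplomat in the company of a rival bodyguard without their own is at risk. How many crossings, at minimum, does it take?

9

Counting alone: each trip to the lab module takes at most 3 across and each return brings at least 1 back, so after t trips out (and t−1 returns) at most 3t − (t−1) of the 8 are across; that first reaches 8 at t = 4, so at least 7 crossings are needed.
The safety rule pushes this higher. Following every safe sequence of crossings, the most of the 8 that can be at the lab module as the airlock pod arrives there on crossing 7 is 7 — never all 8.
So no plan with fewer than 9 crossings exists, and this one achieves 9:
1. bodyguard West and diplomat West cross → the lab module.
2. bodyguard West crosses ← the storage bay.
3. bodyguard East, bodyguard West, and diplomat East cross → the lab module.
4. bodyguard West and diplomat West cross ← the storage bay.
5. bodyguard North, bodyguard South, and bodyguard West cross → the lab module.
6. diplomat East crosses ← the storage bay.
7. diplomat East and diplomat West cross → the lab module.
8. diplomat West crosses ← the storage bay.
9. diplomat North, diplomat South, and diplomat West cross → the lab module.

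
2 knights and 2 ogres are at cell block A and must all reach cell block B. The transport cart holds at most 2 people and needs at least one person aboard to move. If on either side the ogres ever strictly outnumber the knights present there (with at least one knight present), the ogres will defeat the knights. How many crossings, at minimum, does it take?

5

Counting alone: each trip to cell block B takes at most 2 across and each return brings at least 1 back, so after t trips out (and t−1 returns) at most 2t − (t−1) of the 4 are across; that first reaches 4 at t = 3, so at least 5 crossings are needed.
The plan below uses exactly 5 crossings, so it is optimal:
1. 2 ogres → cell block B.  (cell block A: 2K 0O; cell block B: 0K 2O)
2. 1 ogre ← cell block A.  (cell block A: 2K 1O; cell block B: 0K 1O)
3. 2 knights → cell block B.  (cell block A: 0K 1O; cell block B: 2K 1O)
4. 1 ogre ← cell block A.  (cell block A: 0K 2O; cell block B: 2K 0O)
5. 2 ogres → cell block B.  (cell block A: 0K 0O; cell block B: 2K 2O)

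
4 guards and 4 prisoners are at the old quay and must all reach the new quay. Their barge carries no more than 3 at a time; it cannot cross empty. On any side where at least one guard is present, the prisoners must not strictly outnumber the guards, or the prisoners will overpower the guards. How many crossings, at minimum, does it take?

9

Counting alone: each trip to the new quay takes at most 3 across and each return brings at least 1 back, so after t trips out (and t−1 returns) at most 3t − (t−1) of the 8 are across; that first reaches 8 at t = 4, so at least 7 crossings are needed.
The safety rule pushes this higher. Following every safe sequence of crossings, the most of the 8 that can be at the new quay as the barge arrives there on crossing 7 is 7 — never all 8.
So no plan with fewer than 9 crossings exists, and this one achieves 9:
1. 2 prisoners → the new quay.  (the old quay: 4G 2P; the new quay: 0G 2P)
2. 1 prisoner ← the old quay.  (the old quay: 4G 3P; the new quay: 0G 1P)
3. 3 prisoners → the new quay.  (the old quay: 4G 0P; the new quay: 0G 4P)
4. 1 prisoner ← the old quay.  (the old quay: 4G 1P; the new quay: 0G 3P)
5. 3 guards → the new quay.  (the old quay: 1G 1P; the new quay: 3G 3P)
6. 1 guard and 1 prisoner ← the old quay.  (the old quay: 2G 2P; the new quay: 2G 2P)
7. 2 guards → the new quay.  (the old quay: 0G 2P; the new quay: 4G 2P)
8. 1 prisoner ← the old quay.  (the old quay: 0G 3P; the new quay: 4G 1P)
9. 3 prisoners → the new quay.  (the old quay: 0G 0P; the new quay: 4G 4P)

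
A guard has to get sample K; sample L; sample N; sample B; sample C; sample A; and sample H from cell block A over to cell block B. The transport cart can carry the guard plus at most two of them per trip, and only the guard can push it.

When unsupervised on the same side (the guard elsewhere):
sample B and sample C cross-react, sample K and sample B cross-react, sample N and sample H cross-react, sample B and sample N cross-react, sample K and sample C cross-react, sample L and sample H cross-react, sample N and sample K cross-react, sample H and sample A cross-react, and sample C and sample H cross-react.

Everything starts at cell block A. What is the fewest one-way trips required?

Whatever the first load, the items left behind include a forbidden pair without the guard. No opening move is safe, so no plan exists.

impossible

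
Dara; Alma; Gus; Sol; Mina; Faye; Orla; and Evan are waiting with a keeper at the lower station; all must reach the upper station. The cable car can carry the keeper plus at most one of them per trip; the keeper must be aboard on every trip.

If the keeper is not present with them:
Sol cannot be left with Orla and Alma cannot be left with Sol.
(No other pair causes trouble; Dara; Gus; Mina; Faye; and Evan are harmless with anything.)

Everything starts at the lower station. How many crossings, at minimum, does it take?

17

Counting alone: the keeper can take at most 1 across per trip to the upper station, so moving all 8 needs at least 8 loaded trips out, with a return between consecutive ones — at least 15 crossings.
The safety rule pushes this higher. Following every safe sequence of crossings, the most of the 8 that can be at the upper station as the cable car arrives there on crossing 15 is 7 — never all 8.
So no plan with fewer than 17 crossings exists, and this one achieves 17:
1. Keeper goes to the upper station with Sol.  [the lower station: Alma, Dara, Evan, Faye, Gus, Mina, Orla | the upper station: Sol]
2. Keeper goes back to the lower station alone.  [the lower station: Alma, Dara, Evan, Faye, Gus, Mina, Orla | the upper station: Sol]
3. Keeper goes to the upper station with Dara.  [the lower station: Alma, Evan, Faye, Gus, Mina, Orla | the upper station: Dara, Sol]
4. Keeper goes back to the lower station alone.  [the lower station: Alma, Evan, Faye, Gus, Mina, Orla | the upper station: Dara, Sol]
5. Keeper goes to the upper station with Alma.  [the lower station: Evan, Faye, Gus, Mina, Orla | the upper station: Alma, Dara, Sol]
6. Keeper goes back to the lower station with Sol.  [the lower station: Evan, Faye, Gus, Mina, Orla, Sol | the upper station: Alma, Dara]
7. Keeper goes to the upper station with Orla.  [the lower station: Evan, Faye, Gus, Mina, Sol | the upper station: Alma, Dara, Orla]
8. Keeper goes back to the lower station alone.  [the lower station: Evan, Faye, Gus, Mina, Sol | the upper station: Alma, Dara, Orla]
9. Keeper goes to the upper station with Gus.  [the lower station: Evan, Faye, Mina, Sol | the upper station: Alma, Dara, Gus, Orla]
10. Keeper goes back to the lower station alone.  [the lower station: Evan, Faye, Mina, Sol | the upper station: Alma, Dara, Gus, Orla]
11. Keeper goes to the upper station with Mina.  [the lower station: Evan, Faye, Sol | the upper station: Alma, Dara, Gus, Mina, Orla]
12. Keeper goes back to the lower station alone.  [the lower station: Evan, Faye, Sol | the upper station: Alma, Dara, Gus, Mina, Orla]
13. Keeper goes to the upper station with Faye.  [the lower station: Evan, Sol | the upper station: Alma, Dara, Faye, Gus, Mina, Orla]
14. Keeper goes back to the lower station alone.  [the lower station: Evan, Sol | the upper station: Alma, Dara, Faye, Gus, Mina, Orla]
15. Keeper goes to the upper station with Evan.  [the lower station: Sol | the upper station: Alma, Dara, Evan, Faye, Gus, Mina, Orla]
16. Keeper goes back to the lower station alone.  [the lower station: Sol | the upper station: Alma, Dara, Evan, Faye, Gus, Mina, Orla]
17. Keeper goes to the upper station with Sol.  [the lower station: — | the upper station: Alma, Dara, Evan, Faye, Gus, Mina, Orla, Sol]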